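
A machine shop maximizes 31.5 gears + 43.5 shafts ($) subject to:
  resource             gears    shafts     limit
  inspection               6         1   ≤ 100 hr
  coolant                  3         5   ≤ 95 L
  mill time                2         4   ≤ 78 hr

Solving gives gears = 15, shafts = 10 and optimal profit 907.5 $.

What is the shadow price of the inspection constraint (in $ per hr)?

At the optimum: inspection uses 100 of 100 (binding); coolant uses 95 of 95 (binding); mill time uses 70 of 78 (slack = 8).
Slack constraints have shadow price 0 (complementary slackness).
Dual feasibility on the basic columns requires 6·y_inspection + 3·y_coolant = 31.5, 1·y_inspection + 5·y_coolant = 43.5.
→ y_inspection = 1 and y_coolant = 8.5.
Shadow price of inspection = 1.

1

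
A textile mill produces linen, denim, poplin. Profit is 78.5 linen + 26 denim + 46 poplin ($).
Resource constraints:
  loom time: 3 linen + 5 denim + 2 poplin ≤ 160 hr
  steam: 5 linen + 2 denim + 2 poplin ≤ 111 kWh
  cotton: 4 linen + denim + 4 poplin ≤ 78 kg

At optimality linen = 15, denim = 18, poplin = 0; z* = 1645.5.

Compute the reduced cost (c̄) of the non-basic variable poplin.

Binding: steam and cotton. Non-binding: loom time (25 unused).
Since loom time is not tight, its dual is 0.
The binding rows give the dual system: 5·y_steam + 4·y_cotton = 78.5 and 2·y_steam + 1·y_cotton = 26.
Solving: y_steam = 8.5, y_cotton = 9.
Reduced cost of poplin: c₃ − yᵀa₃ = 46 − (8.5·2 + 9·4) = 46 − 53 = -7.

-7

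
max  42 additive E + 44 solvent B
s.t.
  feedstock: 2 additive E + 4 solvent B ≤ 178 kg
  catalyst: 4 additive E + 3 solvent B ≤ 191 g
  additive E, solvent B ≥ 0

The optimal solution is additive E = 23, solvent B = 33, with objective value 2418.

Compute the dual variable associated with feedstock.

Both feedstock and catalyst are binding at x*.
The binding rows give the dual system: 2·y_feedstock + 4·y_catalyst = 42 and 4·y_feedstock + 3·y_catalyst = 44.
→ y_feedstock = 5 and y_catalyst = 8.
Shadow price of feedstock = 5.

5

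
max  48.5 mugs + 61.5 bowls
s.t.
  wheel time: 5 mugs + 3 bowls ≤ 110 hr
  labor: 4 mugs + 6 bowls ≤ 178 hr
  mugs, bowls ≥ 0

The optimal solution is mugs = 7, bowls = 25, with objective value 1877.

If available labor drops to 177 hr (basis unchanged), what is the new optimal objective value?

Both wheel time and labor are binding at x*.
Dual feasibility on the basic columns requires 5·y_wheel time + 4·y_labor = 48.5, 3·y_wheel time + 6·y_labor = 61.5.
Solving: y_wheel time = 2.5, y_labor = 9.
Δz = y_labor·Δb = 9 × (-1) = -9, so new z* = 1877 − 9 = 1868.

1868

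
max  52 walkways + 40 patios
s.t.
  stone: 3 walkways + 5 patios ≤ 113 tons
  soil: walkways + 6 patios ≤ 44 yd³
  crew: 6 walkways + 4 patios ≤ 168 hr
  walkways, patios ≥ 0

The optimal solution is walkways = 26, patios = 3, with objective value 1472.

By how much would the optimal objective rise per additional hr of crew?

At the optimum: stone uses 93 of 113 (slack = 20); soil uses 44 of 44 (binding); crew uses 168 of 168 (binding).
Since stone is not tight, its dual is 0.
Dual feasibility on the basic columns requires 1·y_soil + 6·y_crew = 52, 6·y_soil + 4·y_crew = 40.
→ y_soil = 1 and y_crew = 8.5.
Shadow price of crew = 8.5.

8.5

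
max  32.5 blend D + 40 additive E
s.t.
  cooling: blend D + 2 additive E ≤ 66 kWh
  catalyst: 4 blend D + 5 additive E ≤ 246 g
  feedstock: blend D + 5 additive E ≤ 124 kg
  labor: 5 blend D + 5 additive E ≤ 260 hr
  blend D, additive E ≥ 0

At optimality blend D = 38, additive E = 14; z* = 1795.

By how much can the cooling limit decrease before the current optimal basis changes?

Binding constraints: cooling, labor. The basis is B = [[1,2],[5,5]] with det -5.
Per unit decrease in cooling, x* moves by d = (1, -1).
The basis stays optimal until additive E reaches 0; allowable decrease = 14 kWh.

14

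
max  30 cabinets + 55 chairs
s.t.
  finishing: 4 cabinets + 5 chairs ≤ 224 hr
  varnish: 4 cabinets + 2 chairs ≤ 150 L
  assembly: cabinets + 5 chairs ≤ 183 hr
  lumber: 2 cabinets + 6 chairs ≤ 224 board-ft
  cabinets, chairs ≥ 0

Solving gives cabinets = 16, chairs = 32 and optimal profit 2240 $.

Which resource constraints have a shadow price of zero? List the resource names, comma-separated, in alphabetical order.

assembly, varnish

finishing: 224/224 (binding)
varnish: 128/150 (slack 22)
assembly: 176/183 (slack 7)
lumber: 224/224 (binding)
By complementary slackness, a constraint with positive slack has shadow price 0 → assembly, varnish.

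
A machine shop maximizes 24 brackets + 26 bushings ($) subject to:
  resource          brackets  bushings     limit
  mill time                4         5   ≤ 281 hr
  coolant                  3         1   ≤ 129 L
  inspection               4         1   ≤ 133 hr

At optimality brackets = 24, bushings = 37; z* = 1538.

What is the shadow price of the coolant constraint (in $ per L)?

0

At the optimum: mill time uses 281 of 281 (binding); coolant uses 109 of 129 (slack = 20); inspection uses 133 of 133 (binding).
By complementary slackness, y = 0 for the non-binding constraint.
From A_Bᵀ y = c: 4·y_mill time + 4·y_inspection = 24; 5·y_mill time + 1·y_inspection = 26.
Solving: y_mill time = 5, y_inspection = 1.
Shadow price of coolant = 0.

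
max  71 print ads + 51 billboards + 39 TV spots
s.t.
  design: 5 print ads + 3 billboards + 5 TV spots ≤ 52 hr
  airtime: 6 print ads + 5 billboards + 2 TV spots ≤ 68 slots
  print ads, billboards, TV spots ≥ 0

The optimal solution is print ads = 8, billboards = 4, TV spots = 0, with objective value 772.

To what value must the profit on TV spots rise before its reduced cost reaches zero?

47

Check each constraint at x*: design 52/52 (tight); airtime 68/68 (tight).
The binding rows give the dual system: 5·y_design + 6·y_airtime = 71 and 3·y_design + 5·y_airtime = 51.
This yields shadow prices y_design = 7, y_airtime = 6.
TV spots enters the basis when its profit ≥ yᵀa₃ = 7·5 + 6·2 = 47.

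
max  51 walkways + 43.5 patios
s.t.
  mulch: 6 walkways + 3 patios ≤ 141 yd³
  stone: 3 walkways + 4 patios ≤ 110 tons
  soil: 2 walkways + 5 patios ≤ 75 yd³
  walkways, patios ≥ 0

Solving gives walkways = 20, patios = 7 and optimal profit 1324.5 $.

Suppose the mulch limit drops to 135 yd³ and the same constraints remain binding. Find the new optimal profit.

Check each constraint at x*: mulch 141/141 (tight); stone 88/110 (slack 22); soil 75/75 (tight).
Since stone is not tight, its dual is 0.
Dual feasibility on the basic columns requires 6·y_mulch + 2·y_soil = 51, 3·y_mulch + 5·y_soil = 43.5.
Solving: y_mulch = 7, y_soil = 4.5.
Δz = y_mulch·Δb = 7 × (-6) = -42, so new z* = 1324.5 − 42 = 1282.5.

1282.5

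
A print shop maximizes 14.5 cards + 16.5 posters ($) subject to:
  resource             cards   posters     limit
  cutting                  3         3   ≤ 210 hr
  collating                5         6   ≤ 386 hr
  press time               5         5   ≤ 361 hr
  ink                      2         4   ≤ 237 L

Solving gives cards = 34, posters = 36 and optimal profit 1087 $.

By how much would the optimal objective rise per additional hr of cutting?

At the optimum: cutting uses 210 of 210 (binding); collating uses 386 of 386 (binding); press time uses 350 of 361 (slack = 11); ink uses 212 of 237 (slack = 25).
Since press time, ink are not tight, their duals are 0.
From A_Bᵀ y = c: 3·y_cutting + 5·y_collating = 14.5; 3·y_cutting + 6·y_collating = 16.5.
→ y_cutting = 1.5 and y_collating = 2.
Shadow price of cutting = 1.5.

1.5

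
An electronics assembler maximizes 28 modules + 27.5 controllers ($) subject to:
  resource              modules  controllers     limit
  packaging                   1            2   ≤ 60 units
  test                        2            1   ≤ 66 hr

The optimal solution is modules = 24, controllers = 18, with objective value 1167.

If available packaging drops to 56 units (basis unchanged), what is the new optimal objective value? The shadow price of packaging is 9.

1131

Δb = -4, so new z* = 1167 + (9)·(-4) = 1167 − 36 = 1131.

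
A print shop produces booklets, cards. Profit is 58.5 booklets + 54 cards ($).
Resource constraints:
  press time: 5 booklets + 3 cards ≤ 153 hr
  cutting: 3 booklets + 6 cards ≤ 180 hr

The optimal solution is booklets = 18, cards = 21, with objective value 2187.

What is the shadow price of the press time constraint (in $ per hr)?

9

Check each constraint at x*: press time 153/153 (tight); cutting 180/180 (tight).
Dual feasibility on the basic columns requires 5·y_press time + 3·y_cutting = 58.5, 3·y_press time + 6·y_cutting = 54.
This yields shadow prices y_press time = 9, y_cutting = 4.5.
Shadow price of press time = 9.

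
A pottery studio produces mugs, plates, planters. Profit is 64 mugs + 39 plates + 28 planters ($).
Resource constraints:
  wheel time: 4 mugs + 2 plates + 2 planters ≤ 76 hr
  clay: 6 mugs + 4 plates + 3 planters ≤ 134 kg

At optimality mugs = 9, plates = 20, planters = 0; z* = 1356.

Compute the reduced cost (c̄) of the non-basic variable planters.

Both wheel time and clay are binding at x*.
Dual feasibility on the basic columns requires 4·y_wheel time + 6·y_clay = 64, 2·y_wheel time + 4·y_clay = 39.
→ y_wheel time = 5.5 and y_clay = 7.
Reduced cost of planters: c₃ − yᵀa₃ = 28 − (5.5·2 + 7·3) = 28 − 32 = -4.

-4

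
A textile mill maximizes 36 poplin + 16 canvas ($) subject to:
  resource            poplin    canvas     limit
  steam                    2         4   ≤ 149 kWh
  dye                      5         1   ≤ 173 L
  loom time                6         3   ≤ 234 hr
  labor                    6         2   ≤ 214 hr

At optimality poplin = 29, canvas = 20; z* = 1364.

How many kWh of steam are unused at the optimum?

11

steam used = 2·29 + 4·20 = 138; slack = 149 − 138 = 11.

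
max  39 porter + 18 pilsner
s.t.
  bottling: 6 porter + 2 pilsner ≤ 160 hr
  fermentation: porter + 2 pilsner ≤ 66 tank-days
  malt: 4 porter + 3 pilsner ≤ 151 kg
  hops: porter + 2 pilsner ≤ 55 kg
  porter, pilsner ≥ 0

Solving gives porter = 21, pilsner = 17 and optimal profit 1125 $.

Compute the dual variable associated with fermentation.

0

Check each constraint at x*: bottling 160/160 (tight); fermentation 55/66 (slack 11); malt 135/151 (slack 16); hops 55/55 (tight).
Slack constraints have shadow price 0 (complementary slackness).
Dual feasibility on the basic columns requires 6·y_bottling + 1·y_hops = 39, 2·y_bottling + 2·y_hops = 18.
Solving: y_bottling = 6, y_hops = 3.
Shadow price of fermentation = 0.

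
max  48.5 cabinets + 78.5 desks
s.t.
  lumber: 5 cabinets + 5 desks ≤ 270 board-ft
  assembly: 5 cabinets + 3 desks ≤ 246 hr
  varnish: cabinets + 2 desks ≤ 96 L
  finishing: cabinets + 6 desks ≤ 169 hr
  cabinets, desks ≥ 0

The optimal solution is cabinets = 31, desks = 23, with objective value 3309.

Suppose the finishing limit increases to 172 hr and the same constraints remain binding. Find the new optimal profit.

Check each constraint at x*: lumber 270/270 (tight); assembly 224/246 (slack 22); varnish 77/96 (slack 19); finishing 169/169 (tight).
Slack constraints have shadow price 0 (complementary slackness).
Dual feasibility on the basic columns requires 5·y_lumber + 1·y_finishing = 48.5, 5·y_lumber + 6·y_finishing = 78.5.
→ y_lumber = 8.5 and y_finishing = 6.
Δz = y_finishing·Δb = 6 × (3) = 18, so new z* = 3309 + 18 = 3327.

3327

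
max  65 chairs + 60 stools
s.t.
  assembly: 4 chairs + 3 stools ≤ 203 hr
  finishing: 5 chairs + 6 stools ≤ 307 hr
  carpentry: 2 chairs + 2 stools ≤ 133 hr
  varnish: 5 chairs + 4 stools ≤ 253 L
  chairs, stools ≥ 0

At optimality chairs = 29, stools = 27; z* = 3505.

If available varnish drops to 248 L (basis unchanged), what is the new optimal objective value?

Binding: finishing and varnish. Non-binding: assembly (6 unused), carpentry (21 unused).
By complementary slackness, y = 0 for the non-binding constraints.
From A_Bᵀ y = c: 5·y_finishing + 5·y_varnish = 65; 6·y_finishing + 4·y_varnish = 60.
This yields shadow prices y_finishing = 4, y_varnish = 9.
Δz = y_varnish·Δb = 9 × (-5) = -45, so new z* = 3505 − 45 = 3460.

3460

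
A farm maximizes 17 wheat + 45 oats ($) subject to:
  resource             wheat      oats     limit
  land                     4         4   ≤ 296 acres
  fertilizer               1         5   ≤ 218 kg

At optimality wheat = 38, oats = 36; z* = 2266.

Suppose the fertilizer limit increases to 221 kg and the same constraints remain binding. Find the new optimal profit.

Both land and fertilizer are binding at x*.
From A_Bᵀ y = c: 4·y_land + 1·y_fertilizer = 17; 4·y_land + 5·y_fertilizer = 45.
Solving: y_land = 2.5, y_fertilizer = 7.
Δz = y_fertilizer·Δb = 7 × (3) = 21, so new z* = 2266 + 21 = 2287.

2287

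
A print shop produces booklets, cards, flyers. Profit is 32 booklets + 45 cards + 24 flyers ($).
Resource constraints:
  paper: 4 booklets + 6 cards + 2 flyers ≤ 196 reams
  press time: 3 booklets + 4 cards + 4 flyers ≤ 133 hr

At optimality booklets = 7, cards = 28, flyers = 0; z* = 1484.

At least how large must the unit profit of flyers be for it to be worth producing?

31

At the optimum: paper uses 196 of 196 (binding); press time uses 133 of 133 (binding).
The binding rows give the dual system: 4·y_paper + 3·y_press time = 32 and 6·y_paper + 4·y_press time = 45.
Solving: y_paper = 3.5, y_press time = 6.
flyers enters the basis when its profit ≥ yᵀa₃ = 3.5·2 + 6·4 = 31.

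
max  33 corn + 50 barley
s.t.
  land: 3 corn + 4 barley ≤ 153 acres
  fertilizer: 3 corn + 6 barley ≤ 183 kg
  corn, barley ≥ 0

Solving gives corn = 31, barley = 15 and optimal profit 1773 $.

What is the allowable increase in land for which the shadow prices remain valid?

Binding constraints: land, fertilizer. The basis is B = [[3,4],[3,6]] with det 6.
Per unit increase in land, x* moves by d = (1, -0.5).
The basis stays optimal until barley reaches 0; allowable increase = 30 acres.

30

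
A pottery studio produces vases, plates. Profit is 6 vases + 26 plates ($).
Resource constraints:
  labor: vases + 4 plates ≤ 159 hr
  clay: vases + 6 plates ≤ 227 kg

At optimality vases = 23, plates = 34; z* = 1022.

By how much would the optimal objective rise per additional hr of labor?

5

At the optimum: labor uses 159 of 159 (binding); clay uses 227 of 227 (binding).
Dual feasibility on the basic columns requires 1·y_labor + 1·y_clay = 6, 4·y_labor + 6·y_clay = 26.
Solving: y_labor = 5, y_clay = 1.
Shadow price of labor = 5.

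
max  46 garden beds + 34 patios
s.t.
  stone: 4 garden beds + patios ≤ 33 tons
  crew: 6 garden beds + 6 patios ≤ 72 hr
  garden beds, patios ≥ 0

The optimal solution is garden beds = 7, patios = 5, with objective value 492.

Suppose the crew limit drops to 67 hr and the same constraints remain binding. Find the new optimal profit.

467

Check each constraint at x*: stone 33/33 (tight); crew 72/72 (tight).
From A_Bᵀ y = c: 4·y_stone + 6·y_crew = 46; 1·y_stone + 6·y_crew = 34.
This yields shadow prices y_stone = 4, y_crew = 5.
Δz = y_crew·Δb = 5 × (-5) = -25, so new z* = 492 − 25 = 467.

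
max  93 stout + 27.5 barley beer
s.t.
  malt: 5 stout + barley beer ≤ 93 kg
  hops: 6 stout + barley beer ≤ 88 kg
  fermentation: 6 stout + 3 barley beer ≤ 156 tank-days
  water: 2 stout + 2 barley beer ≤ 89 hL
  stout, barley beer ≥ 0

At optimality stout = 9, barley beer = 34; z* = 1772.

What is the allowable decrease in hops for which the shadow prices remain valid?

Binding constraints: hops, fermentation. The basis is B = [[6,1],[6,3]] with det 12.
Per unit decrease in hops, x* moves by d = (-0.25, 0.5).
The basis stays optimal until water becomes binding; allowable decrease = 6 kg.

6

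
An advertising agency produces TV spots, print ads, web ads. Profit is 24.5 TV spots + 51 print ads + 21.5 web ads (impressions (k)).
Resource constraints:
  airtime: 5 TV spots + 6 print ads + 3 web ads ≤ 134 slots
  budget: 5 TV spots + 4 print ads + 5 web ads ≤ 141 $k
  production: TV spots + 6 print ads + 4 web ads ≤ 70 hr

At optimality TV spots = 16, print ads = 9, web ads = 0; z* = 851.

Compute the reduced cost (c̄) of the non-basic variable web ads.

-8.5

At the optimum: airtime uses 134 of 134 (binding); budget uses 116 of 141 (slack = 25); production uses 70 of 70 (binding).
Since budget is not tight, its dual is 0.
From A_Bᵀ y = c: 5·y_airtime + 1·y_production = 24.5; 6·y_airtime + 6·y_production = 51.
Solving: y_airtime = 4, y_production = 4.5.
Reduced cost of web ads: c₃ − yᵀa₃ = 21.5 − (4·3 + 4.5·4) = 21.5 − 30 = -8.5.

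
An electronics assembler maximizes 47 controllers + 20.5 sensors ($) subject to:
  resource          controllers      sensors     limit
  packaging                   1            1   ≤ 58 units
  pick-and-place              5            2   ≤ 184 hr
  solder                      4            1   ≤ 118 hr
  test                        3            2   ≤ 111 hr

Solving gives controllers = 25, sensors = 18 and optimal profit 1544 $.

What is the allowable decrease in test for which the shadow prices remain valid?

22.5

Binding constraints: solder, test. The basis is B = [[4,1],[3,2]] with det 5.
Per unit decrease in test, x* moves by d = (0.2, -0.8).
The basis stays optimal until sensors reaches 0; allowable decrease = 22.5 hr.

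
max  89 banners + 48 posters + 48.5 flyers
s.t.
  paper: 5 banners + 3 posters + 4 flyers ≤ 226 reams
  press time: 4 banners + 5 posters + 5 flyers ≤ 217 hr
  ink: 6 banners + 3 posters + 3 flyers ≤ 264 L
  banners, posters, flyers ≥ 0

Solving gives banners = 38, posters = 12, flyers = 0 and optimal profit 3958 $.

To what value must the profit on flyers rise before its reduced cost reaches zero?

Binding: paper and ink. Non-binding: press time (5 unused).
Since press time is not tight, its dual is 0.
The binding rows give the dual system: 5·y_paper + 6·y_ink = 89 and 3·y_paper + 3·y_ink = 48.
→ y_paper = 7 and y_ink = 9.
flyers enters the basis when its profit ≥ yᵀa₃ = 7·4 + 9·3 = 55.

55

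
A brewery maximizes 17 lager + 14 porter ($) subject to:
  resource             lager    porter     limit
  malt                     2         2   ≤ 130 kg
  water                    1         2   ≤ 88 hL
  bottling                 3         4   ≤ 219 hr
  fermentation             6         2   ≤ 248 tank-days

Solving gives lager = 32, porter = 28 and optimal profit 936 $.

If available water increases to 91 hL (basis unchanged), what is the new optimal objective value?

951

At the optimum: malt uses 120 of 130 (slack = 10); water uses 88 of 88 (binding); bottling uses 208 of 219 (slack = 11); fermentation uses 248 of 248 (binding).
Slack constraints have shadow price 0 (complementary slackness).
Dual feasibility on the basic columns requires 1·y_water + 6·y_fermentation = 17, 2·y_water + 2·y_fermentation = 14.
Solving: y_water = 5, y_fermentation = 2.
Δz = y_water·Δb = 5 × (3) = 15, so new z* = 936 + 15 = 951.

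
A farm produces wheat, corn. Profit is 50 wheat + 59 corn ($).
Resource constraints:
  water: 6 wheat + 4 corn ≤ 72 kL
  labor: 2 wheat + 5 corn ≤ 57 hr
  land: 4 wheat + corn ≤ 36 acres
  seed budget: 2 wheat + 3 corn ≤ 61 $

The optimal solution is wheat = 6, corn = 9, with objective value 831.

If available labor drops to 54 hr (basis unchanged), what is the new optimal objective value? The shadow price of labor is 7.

Δb = -3, so new z* = 831 + (7)·(-3) = 831 − 21 = 810.

810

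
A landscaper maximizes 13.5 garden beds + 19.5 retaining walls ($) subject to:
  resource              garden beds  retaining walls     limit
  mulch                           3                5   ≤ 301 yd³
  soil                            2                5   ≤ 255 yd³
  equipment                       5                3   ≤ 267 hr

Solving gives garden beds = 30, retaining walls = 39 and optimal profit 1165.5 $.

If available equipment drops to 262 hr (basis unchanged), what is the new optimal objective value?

1158

At the optimum: mulch uses 285 of 301 (slack = 16); soil uses 255 of 255 (binding); equipment uses 267 of 267 (binding).
Slack constraints have shadow price 0 (complementary slackness).
The binding rows give the dual system: 2·y_soil + 5·y_equipment = 13.5 and 5·y_soil + 3·y_equipment = 19.5.
Solving: y_soil = 3, y_equipment = 1.5.
Δz = y_equipment·Δb = 1.5 × (-5) = -7.5, so new z* = 1165.5 − 7.5 = 1158.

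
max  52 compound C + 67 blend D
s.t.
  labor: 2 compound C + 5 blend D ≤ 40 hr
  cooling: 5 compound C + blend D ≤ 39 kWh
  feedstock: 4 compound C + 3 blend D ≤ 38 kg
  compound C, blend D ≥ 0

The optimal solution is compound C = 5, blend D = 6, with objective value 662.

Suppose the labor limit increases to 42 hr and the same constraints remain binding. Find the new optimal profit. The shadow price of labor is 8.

Δb = 2, so new z* = 662 + (8)·(2) = 662 + 16 = 678.

678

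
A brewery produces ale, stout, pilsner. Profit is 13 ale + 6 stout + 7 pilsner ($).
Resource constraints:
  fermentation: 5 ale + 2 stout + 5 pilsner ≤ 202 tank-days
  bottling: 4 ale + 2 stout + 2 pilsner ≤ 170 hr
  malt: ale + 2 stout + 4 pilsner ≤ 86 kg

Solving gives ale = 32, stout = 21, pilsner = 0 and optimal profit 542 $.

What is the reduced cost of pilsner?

-2

At the optimum: fermentation uses 202 of 202 (binding); bottling uses 170 of 170 (binding); malt uses 74 of 86 (slack = 12).
By complementary slackness, y = 0 for the non-binding constraint.
From A_Bᵀ y = c: 5·y_fermentation + 4·y_bottling = 13; 2·y_fermentation + 2·y_bottling = 6.
Solving: y_fermentation = 1, y_bottling = 2.
Reduced cost of pilsner: c₃ − yᵀa₃ = 7 − (1·5 + 2·2) = 7 − 9 = -2.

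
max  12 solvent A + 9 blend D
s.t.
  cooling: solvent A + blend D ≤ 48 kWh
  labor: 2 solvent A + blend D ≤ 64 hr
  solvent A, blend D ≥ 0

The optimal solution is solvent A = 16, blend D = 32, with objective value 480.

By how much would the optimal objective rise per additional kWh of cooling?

Check each constraint at x*: cooling 48/48 (tight); labor 64/64 (tight).
From A_Bᵀ y = c: 1·y_cooling + 2·y_labor = 12; 1·y_cooling + 1·y_labor = 9.
→ y_cooling = 6 and y_labor = 3.
Shadow price of cooling = 6.

6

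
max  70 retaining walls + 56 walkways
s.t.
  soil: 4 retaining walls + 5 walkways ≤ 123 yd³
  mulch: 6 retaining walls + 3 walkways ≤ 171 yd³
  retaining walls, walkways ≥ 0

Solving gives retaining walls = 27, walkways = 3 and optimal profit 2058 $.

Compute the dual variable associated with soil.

Check each constraint at x*: soil 123/123 (tight); mulch 171/171 (tight).
From A_Bᵀ y = c: 4·y_soil + 6·y_mulch = 70; 5·y_soil + 3·y_mulch = 56.
→ y_soil = 7 and y_mulch = 7.
Shadow price of soil = 7.

7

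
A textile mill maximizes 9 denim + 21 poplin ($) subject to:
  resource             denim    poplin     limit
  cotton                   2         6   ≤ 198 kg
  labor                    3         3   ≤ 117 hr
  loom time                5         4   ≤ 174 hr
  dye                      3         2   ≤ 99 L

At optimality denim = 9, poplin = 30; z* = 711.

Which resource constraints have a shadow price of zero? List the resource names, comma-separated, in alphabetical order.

cotton: 198/198 (binding)
labor: 117/117 (binding)
loom time: 165/174 (slack 9)
dye: 87/99 (slack 12)
By complementary slackness, a constraint with positive slack has shadow price 0 → dye, loom time.

dye, loom time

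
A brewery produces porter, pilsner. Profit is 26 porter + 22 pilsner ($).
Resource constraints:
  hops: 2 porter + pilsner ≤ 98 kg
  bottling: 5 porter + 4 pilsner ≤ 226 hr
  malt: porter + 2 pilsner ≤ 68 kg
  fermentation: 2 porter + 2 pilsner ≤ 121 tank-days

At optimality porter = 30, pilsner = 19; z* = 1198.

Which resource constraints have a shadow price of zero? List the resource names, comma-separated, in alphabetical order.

fermentation, hops

hops: 79/98 (slack 19)
bottling: 226/226 (binding)
malt: 68/68 (binding)
fermentation: 98/121 (slack 23)
By complementary slackness, a constraint with positive slack has shadow price 0 → fermentation, hops.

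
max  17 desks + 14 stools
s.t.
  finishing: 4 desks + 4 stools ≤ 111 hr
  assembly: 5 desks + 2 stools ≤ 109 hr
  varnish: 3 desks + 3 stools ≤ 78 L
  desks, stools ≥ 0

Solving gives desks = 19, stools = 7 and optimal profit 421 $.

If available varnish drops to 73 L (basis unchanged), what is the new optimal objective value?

Binding: assembly and varnish. Non-binding: finishing (7 unused).
Slack constraints have shadow price 0 (complementary slackness).
The binding rows give the dual system: 5·y_assembly + 3·y_varnish = 17 and 2·y_assembly + 3·y_varnish = 14.
This yields shadow prices y_assembly = 1, y_varnish = 4.
Δz = y_varnish·Δb = 4 × (-5) = -20, so new z* = 421 − 20 = 401.

401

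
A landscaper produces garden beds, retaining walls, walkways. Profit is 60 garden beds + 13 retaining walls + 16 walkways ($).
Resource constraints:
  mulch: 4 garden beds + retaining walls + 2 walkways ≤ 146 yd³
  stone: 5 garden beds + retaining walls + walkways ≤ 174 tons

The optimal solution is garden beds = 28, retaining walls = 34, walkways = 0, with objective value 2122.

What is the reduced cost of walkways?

-2

Check each constraint at x*: mulch 146/146 (tight); stone 174/174 (tight).
The binding rows give the dual system: 4·y_mulch + 5·y_stone = 60 and 1·y_mulch + 1·y_stone = 13.
This yields shadow prices y_mulch = 5, y_stone = 8.
Reduced cost of walkways: c₃ − yᵀa₃ = 16 − (5·2 + 8·1) = 16 − 18 = -2.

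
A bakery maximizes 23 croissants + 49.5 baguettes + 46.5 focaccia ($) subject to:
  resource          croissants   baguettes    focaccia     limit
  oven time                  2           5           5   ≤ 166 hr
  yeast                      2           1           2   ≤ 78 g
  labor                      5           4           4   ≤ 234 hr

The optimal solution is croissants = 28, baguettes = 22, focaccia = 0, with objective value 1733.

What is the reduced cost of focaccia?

At the optimum: oven time uses 166 of 166 (binding); yeast uses 78 of 78 (binding); labor uses 228 of 234 (slack = 6).
Since labor is not tight, its dual is 0.
From A_Bᵀ y = c: 2·y_oven time + 2·y_yeast = 23; 5·y_oven time + 1·y_yeast = 49.5.
Solving: y_oven time = 9.5, y_yeast = 2.
Reduced cost of focaccia: c₃ − yᵀa₃ = 46.5 − (9.5·5 + 2·2) = 46.5 − 51.5 = -5.

-5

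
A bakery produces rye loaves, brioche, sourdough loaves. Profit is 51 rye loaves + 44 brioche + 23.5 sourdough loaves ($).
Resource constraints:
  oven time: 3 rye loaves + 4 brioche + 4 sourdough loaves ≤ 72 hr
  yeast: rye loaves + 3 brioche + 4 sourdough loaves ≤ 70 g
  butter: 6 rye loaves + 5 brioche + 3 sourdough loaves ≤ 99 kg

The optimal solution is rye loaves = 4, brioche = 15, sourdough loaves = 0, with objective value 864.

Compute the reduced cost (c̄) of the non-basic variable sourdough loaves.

-4.5

At the optimum: oven time uses 72 of 72 (binding); yeast uses 49 of 70 (slack = 21); butter uses 99 of 99 (binding).
Since yeast is not tight, its dual is 0.
From A_Bᵀ y = c: 3·y_oven time + 6·y_butter = 51; 4·y_oven time + 5·y_butter = 44.
This yields shadow prices y_oven time = 1, y_butter = 8.
Reduced cost of sourdough loaves: c₃ − yᵀa₃ = 23.5 − (1·4 + 8·3) = 23.5 − 28 = -4.5.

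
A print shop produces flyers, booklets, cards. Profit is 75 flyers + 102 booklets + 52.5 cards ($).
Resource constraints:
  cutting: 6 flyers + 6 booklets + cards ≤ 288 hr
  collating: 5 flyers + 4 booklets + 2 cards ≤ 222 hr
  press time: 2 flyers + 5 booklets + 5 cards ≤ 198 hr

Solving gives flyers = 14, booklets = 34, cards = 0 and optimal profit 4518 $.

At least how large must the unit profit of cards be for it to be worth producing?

At the optimum: cutting uses 288 of 288 (binding); collating uses 206 of 222 (slack = 16); press time uses 198 of 198 (binding).
By complementary slackness, y = 0 for the non-binding constraint.
Dual feasibility on the basic columns requires 6·y_cutting + 2·y_press time = 75, 6·y_cutting + 5·y_press time = 102.
→ y_cutting = 9.5 and y_press time = 9.
cards enters the basis when its profit ≥ yᵀa₃ = 9.5·1 + 9·5 = 54.5.

54.5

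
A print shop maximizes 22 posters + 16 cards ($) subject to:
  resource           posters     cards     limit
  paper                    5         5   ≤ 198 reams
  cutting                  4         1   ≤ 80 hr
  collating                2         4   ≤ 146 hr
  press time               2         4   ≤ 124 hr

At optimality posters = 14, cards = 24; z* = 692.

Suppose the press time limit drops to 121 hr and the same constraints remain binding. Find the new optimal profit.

683

Check each constraint at x*: paper 190/198 (slack 8); cutting 80/80 (tight); collating 124/146 (slack 22); press time 124/124 (tight).
By complementary slackness, y = 0 for the non-binding constraints.
Dual feasibility on the basic columns requires 4·y_cutting + 2·y_press time = 22, 1·y_cutting + 4·y_press time = 16.
→ y_cutting = 4 and y_press time = 3.
Δz = y_press time·Δb = 3 × (-3) = -9, so new z* = 692 − 9 = 683.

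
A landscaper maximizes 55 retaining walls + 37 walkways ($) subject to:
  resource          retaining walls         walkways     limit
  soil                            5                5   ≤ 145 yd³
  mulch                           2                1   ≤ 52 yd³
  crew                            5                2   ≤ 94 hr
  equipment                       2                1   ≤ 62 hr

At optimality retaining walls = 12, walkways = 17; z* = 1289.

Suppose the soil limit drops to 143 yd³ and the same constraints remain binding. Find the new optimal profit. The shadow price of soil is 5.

1279

Δb = -2, so new z* = 1289 + (5)·(-2) = 1289 − 10 = 1279.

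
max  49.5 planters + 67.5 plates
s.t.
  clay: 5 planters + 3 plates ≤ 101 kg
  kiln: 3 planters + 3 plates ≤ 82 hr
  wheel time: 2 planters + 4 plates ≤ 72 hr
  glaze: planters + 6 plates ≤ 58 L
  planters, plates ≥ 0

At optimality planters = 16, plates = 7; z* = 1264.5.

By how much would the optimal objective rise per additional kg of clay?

8.5

At the optimum: clay uses 101 of 101 (binding); kiln uses 69 of 82 (slack = 13); wheel time uses 60 of 72 (slack = 12); glaze uses 58 of 58 (binding).
Since kiln, wheel time are not tight, their duals are 0.
Dual feasibility on the basic columns requires 5·y_clay + 1·y_glaze = 49.5, 3·y_clay + 6·y_glaze = 67.5.
→ y_clay = 8.5 and y_glaze = 7.
Shadow price of clay = 8.5.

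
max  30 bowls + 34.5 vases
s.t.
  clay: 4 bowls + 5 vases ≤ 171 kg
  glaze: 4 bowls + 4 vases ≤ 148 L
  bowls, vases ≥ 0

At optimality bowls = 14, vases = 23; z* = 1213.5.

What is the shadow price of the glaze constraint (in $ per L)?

Both clay and glaze are binding at x*.
From A_Bᵀ y = c: 4·y_clay + 4·y_glaze = 30; 5·y_clay + 4·y_glaze = 34.5.
Solving: y_clay = 4.5, y_glaze = 3.
Shadow price of glaze = 3.

3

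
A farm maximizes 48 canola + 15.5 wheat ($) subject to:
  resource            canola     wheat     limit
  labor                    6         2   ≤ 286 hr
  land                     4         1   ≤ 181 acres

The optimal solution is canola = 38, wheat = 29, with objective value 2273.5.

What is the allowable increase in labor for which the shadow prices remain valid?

76

Binding constraints: labor, land. The basis is B = [[6,2],[4,1]] with det -2.
Per unit increase in labor, x* moves by d = (-0.5, 2).
The basis stays optimal until canola reaches 0; allowable increase = 76 hr.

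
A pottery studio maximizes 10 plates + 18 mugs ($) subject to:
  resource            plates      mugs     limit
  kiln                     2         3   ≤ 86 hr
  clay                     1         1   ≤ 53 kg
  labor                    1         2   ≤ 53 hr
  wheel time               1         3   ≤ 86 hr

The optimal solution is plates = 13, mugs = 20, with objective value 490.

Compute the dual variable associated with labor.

6

Check each constraint at x*: kiln 86/86 (tight); clay 33/53 (slack 20); labor 53/53 (tight); wheel time 73/86 (slack 13).
By complementary slackness, y = 0 for the non-binding constraints.
Dual feasibility on the basic columns requires 2·y_kiln + 1·y_labor = 10, 3·y_kiln + 2·y_labor = 18.
Solving: y_kiln = 2, y_labor = 6.
Shadow price of labor = 6.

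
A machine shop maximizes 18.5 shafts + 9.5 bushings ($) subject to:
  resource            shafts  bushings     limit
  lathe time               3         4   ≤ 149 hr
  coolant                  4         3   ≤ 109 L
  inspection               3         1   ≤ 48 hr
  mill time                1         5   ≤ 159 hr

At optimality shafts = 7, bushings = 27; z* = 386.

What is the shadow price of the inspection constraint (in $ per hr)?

Binding: coolant and inspection. Non-binding: lathe time (20 unused), mill time (17 unused).
By complementary slackness, y = 0 for the non-binding constraints.
From A_Bᵀ y = c: 4·y_coolant + 3·y_inspection = 18.5; 3·y_coolant + 1·y_inspection = 9.5.
This yields shadow prices y_coolant = 2, y_inspection = 3.5.
Shadow price of inspection = 3.5.

3.5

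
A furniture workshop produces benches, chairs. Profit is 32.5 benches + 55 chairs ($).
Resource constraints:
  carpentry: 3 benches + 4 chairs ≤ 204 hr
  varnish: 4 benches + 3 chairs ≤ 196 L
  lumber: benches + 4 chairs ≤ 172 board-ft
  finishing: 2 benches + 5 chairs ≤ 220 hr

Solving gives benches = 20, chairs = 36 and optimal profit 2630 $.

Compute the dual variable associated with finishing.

5

Binding: carpentry and finishing. Non-binding: varnish (8 unused), lumber (8 unused).
By complementary slackness, y = 0 for the non-binding constraints.
The binding rows give the dual system: 3·y_carpentry + 2·y_finishing = 32.5 and 4·y_carpentry + 5·y_finishing = 55.
→ y_carpentry = 7.5 and y_finishing = 5.
Shadow price of finishing = 5.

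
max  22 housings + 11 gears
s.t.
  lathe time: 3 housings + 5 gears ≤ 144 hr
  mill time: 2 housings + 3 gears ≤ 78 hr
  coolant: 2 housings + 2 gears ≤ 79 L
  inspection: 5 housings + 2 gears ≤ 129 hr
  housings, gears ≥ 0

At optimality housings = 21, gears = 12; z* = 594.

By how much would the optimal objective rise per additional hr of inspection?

4

At the optimum: lathe time uses 123 of 144 (slack = 21); mill time uses 78 of 78 (binding); coolant uses 66 of 79 (slack = 13); inspection uses 129 of 129 (binding).
Slack constraints have shadow price 0 (complementary slackness).
Dual feasibility on the basic columns requires 2·y_mill time + 5·y_inspection = 22, 3·y_mill time + 2·y_inspection = 11.
→ y_mill time = 1 and y_inspection = 4.
Shadow price of inspection = 4.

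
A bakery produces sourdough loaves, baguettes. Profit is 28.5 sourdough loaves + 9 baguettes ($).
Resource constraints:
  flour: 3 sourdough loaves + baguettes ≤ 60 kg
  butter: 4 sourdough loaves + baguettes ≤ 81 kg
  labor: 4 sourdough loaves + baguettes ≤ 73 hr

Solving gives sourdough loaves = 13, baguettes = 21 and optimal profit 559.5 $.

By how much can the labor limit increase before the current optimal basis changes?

7

Binding constraints: flour, labor. The basis is B = [[3,1],[4,1]] with det -1.
Per unit increase in labor, x* moves by d = (1, -3).
The basis stays optimal until baguettes reaches 0; allowable increase = 7 hr.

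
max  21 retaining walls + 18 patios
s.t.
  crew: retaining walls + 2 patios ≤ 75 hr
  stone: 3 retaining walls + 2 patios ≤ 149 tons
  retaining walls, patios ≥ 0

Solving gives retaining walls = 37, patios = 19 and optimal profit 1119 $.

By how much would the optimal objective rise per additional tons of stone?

Both crew and stone are binding at x*.
The binding rows give the dual system: 1·y_crew + 3·y_stone = 21 and 2·y_crew + 2·y_stone = 18.
Solving: y_crew = 3, y_stone = 6.
Shadow price of stone = 6.

6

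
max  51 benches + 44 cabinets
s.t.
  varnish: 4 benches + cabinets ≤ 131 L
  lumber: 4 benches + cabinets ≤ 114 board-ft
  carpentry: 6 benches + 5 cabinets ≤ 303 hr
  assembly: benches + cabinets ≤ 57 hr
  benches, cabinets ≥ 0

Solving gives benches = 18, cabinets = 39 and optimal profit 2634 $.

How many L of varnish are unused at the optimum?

20

varnish used = 4·18 + 1·39 = 111; slack = 131 − 111 = 20.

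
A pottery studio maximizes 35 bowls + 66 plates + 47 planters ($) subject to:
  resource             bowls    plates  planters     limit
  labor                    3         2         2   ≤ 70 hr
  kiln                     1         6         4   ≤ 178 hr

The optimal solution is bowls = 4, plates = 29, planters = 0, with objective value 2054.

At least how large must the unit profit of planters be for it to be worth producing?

50

Check each constraint at x*: labor 70/70 (tight); kiln 178/178 (tight).
Dual feasibility on the basic columns requires 3·y_labor + 1·y_kiln = 35, 2·y_labor + 6·y_kiln = 66.
→ y_labor = 9 and y_kiln = 8.
planters enters the basis when its profit ≥ yᵀa₃ = 9·2 + 8·4 = 50.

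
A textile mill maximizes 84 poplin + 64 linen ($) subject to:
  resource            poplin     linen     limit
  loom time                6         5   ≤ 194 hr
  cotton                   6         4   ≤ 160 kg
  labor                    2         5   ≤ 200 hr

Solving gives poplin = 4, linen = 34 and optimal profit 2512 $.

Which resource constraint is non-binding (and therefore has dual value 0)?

loom time: 194/194 (binding)
cotton: 160/160 (binding)
labor: 178/200 (slack 22)
By complementary slackness, a constraint with positive slack has shadow price 0 → labor.

labor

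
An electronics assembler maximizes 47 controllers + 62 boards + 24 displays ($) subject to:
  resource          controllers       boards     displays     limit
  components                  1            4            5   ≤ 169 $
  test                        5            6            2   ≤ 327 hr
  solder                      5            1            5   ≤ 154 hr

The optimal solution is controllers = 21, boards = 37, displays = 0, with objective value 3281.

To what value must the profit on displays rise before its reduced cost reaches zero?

Binding: components and test. Non-binding: solder (12 unused).
Slack constraints have shadow price 0 (complementary slackness).
The binding rows give the dual system: 1·y_components + 5·y_test = 47 and 4·y_components + 6·y_test = 62.
→ y_components = 2 and y_test = 9.
displays enters the basis when its profit ≥ yᵀa₃ = 2·5 + 9·2 = 28.

28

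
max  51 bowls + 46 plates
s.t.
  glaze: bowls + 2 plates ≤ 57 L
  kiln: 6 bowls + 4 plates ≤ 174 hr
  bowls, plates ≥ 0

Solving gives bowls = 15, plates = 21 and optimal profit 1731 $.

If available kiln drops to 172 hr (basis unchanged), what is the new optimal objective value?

Both glaze and kiln are binding at x*.
Dual feasibility on the basic columns requires 1·y_glaze + 6·y_kiln = 51, 2·y_glaze + 4·y_kiln = 46.
→ y_glaze = 9 and y_kiln = 7.
Δz = y_kiln·Δb = 7 × (-2) = -14, so new z* = 1731 − 14 = 1717.

1717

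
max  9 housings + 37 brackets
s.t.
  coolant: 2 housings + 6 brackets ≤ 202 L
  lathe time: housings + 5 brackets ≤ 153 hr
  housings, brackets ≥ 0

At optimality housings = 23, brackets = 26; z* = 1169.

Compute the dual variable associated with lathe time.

5

At the optimum: coolant uses 202 of 202 (binding); lathe time uses 153 of 153 (binding).
From A_Bᵀ y = c: 2·y_coolant + 1·y_lathe time = 9; 6·y_coolant + 5·y_lathe time = 37.
Solving: y_coolant = 2, y_lathe time = 5.
Shadow price of lathe time = 5.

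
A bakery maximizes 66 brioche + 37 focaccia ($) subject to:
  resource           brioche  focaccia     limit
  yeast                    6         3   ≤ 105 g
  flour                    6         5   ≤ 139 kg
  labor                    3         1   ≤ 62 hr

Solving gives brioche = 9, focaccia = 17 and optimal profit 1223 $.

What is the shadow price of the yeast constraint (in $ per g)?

Binding: yeast and flour. Non-binding: labor (18 unused).
Since labor is not tight, its dual is 0.
The binding rows give the dual system: 6·y_yeast + 6·y_flour = 66 and 3·y_yeast + 5·y_flour = 37.
Solving: y_yeast = 9, y_flour = 2.
Shadow price of yeast = 9.

9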